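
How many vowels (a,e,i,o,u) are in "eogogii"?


Input: eogogii
Checking each character:
  'e' at position 0: vowel (running total: 1)
  'o' at position 1: vowel (running total: 2)
  'g' at position 2: consonant
  'o' at position 3: vowel (running total: 3)
  'g' at position 4: consonant
  'i' at position 5: vowel (running total: 4)
  'i' at position 6: vowel (running total: 5)
Total vowels: 5

5


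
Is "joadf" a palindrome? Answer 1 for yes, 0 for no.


Input: joadf
Reversed: fdaoj
  Compare pos 0 ('j') with pos 4 ('f'): MISMATCH
  Compare pos 1 ('o') with pos 3 ('d'): MISMATCH
Result: not a palindrome

0


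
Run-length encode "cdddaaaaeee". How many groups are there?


Input: cdddaaaaeee
Scanning for consecutive runs:
  Group 1: 'c' x 1 (positions 0-0)
  Group 2: 'd' x 3 (positions 1-3)
  Group 3: 'a' x 4 (positions 4-7)
  Group 4: 'e' x 3 (positions 8-10)
Total groups: 4

4


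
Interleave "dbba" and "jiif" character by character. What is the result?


Interleaving "dbba" and "jiif":
  Position 0: 'd' from first, 'j' from second => "dj"
  Position 1: 'b' from first, 'i' from second => "bi"
  Position 2: 'b' from first, 'i' from second => "bi"
  Position 3: 'a' from first, 'f' from second => "af"
Result: djbibiaf

djbibiaf


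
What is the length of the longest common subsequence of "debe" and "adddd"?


LCS of "debe" and "adddd"
DP table:
           a    d    d    d    d
      0    0    0    0    0    0
  d   0    0    1    1    1    1
  e   0    0    1    1    1    1
  b   0    0    1    1    1    1
  e   0    0    1    1    1    1
LCS length = dp[4][5] = 1

1


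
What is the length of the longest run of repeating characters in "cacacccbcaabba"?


Input: "cacacccbcaabba"
Scanning for longest run:
  Position 1 ('a'): new char, reset run to 1
  Position 2 ('c'): new char, reset run to 1
  Position 3 ('a'): new char, reset run to 1
  Position 4 ('c'): new char, reset run to 1
  Position 5 ('c'): continues run of 'c', length=2
  Position 6 ('c'): continues run of 'c', length=3
  Position 7 ('b'): new char, reset run to 1
  Position 8 ('c'): new char, reset run to 1
  Position 9 ('a'): new char, reset run to 1
  Position 10 ('a'): continues run of 'a', length=2
  Position 11 ('b'): new char, reset run to 1
  Position 12 ('b'): continues run of 'b', length=2
  Position 13 ('a'): new char, reset run to 1
Longest run: 'c' with length 3

3


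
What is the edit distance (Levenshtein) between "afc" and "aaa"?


Computing edit distance: "afc" -> "aaa"
DP table:
           a    a    a
      0    1    2    3
  a   1    0    1    2
  f   2    1    1    2
  c   3    2    2    2
Edit distance = dp[3][3] = 2

2


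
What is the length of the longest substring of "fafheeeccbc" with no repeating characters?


Input: "fafheeeccbc"
Sliding window (track last position of each char):
  Position 0 ('f'): window [0,0] length 1 -- new best
  Position 1 ('a'): window [0,1] length 2 -- new best
  Position 2 ('f'): repeat (last at 0), move window start to 1
  Position 2 ('f'): window [1,2] length 2
  Position 3 ('h'): window [1,3] length 3 -- new best
  Position 4 ('e'): window [1,4] length 4 -- new best
  Position 5 ('e'): repeat (last at 4), move window start to 5
  Position 5 ('e'): window [5,5] length 1
  Position 6 ('e'): repeat (last at 5), move window start to 6
  Position 6 ('e'): window [6,6] length 1
  Position 7 ('c'): window [6,7] length 2
  Position 8 ('c'): repeat (last at 7), move window start to 8
  Position 8 ('c'): window [8,8] length 1
  Position 9 ('b'): window [8,9] length 2
  Position 10 ('c'): repeat (last at 8), move window start to 9
  Position 10 ('c'): window [9,10] length 2
Longest substring with no repeats: "afhe" with length 4

4


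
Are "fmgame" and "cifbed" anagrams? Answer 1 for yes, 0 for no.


Strings: "fmgame", "cifbed"
Sorted first:  aefgmm
Sorted second: bcdefi
Differ at position 0: 'a' vs 'b' => not anagrams

0


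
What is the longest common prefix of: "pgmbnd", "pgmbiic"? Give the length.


Words: pgmbnd, pgmbiic
  Position 0: all 'p' => match
  Position 1: all 'g' => match
  Position 2: all 'm' => match
  Position 3: all 'b' => match
  Position 4: ('n', 'i') => mismatch, stop
LCP = "pgmb" (length 4)

4


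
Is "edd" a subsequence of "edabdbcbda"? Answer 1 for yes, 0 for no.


Check if "edd" is a subsequence of "edabdbcbda"
Greedy scan:
  Position 0 ('e'): matches sub[0] = 'e'
  Position 1 ('d'): matches sub[1] = 'd'
  Position 2 ('a'): no match needed
  Position 3 ('b'): no match needed
  Position 4 ('d'): matches sub[2] = 'd'
  Position 5 ('b'): no match needed
  Position 6 ('c'): no match needed
  Position 7 ('b'): no match needed
  Position 8 ('d'): no match needed
  Position 9 ('a'): no match needed
All 3 characters matched => is a subsequence

1


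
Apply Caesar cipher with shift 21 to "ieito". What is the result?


Caesar cipher: shift "ieito" by 21
  'i' (pos 8) + 21 = pos 3 = 'd'
  'e' (pos 4) + 21 = pos 25 = 'z'
  'i' (pos 8) + 21 = pos 3 = 'd'
  't' (pos 19) + 21 = pos 14 = 'o'
  'o' (pos 14) + 21 = pos 9 = 'j'
Result: dzdoj

dzdoj


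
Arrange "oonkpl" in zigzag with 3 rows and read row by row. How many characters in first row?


Zigzag "oonkpl" into 3 rows:
Placing characters:
  'o' => row 0
  'o' => row 1
  'n' => row 2
  'k' => row 1
  'p' => row 0
  'l' => row 1
Rows:
  Row 0: "op"
  Row 1: "okl"
  Row 2: "n"
First row length: 2

2


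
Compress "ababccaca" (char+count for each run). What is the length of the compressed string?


Input: ababccaca
Runs:
  'a' x 1 => "a1"
  'b' x 1 => "b1"
  'a' x 1 => "a1"
  'b' x 1 => "b1"
  'c' x 2 => "c2"
  'a' x 1 => "a1"
  'c' x 1 => "c1"
  'a' x 1 => "a1"
Compressed: "a1b1a1b1c2a1c1a1"
Compressed length: 16

16


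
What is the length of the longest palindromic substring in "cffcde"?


Input: "cffcde"
Checking substrings for palindromes:
  [0:4] "cffc" (len 4) => palindrome
  [1:3] "ff" (len 2) => palindrome
Longest palindromic substring: "cffc" with length 4

4


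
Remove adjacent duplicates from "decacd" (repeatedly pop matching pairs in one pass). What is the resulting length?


Input: decacd
Stack-based adjacent duplicate removal:
  Read 'd': push. Stack: d
  Read 'e': push. Stack: de
  Read 'c': push. Stack: dec
  Read 'a': push. Stack: deca
  Read 'c': push. Stack: decac
  Read 'd': push. Stack: decacd
Final stack: "decacd" (length 6)

6


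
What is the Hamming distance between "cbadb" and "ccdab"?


Comparing "cbadb" and "ccdab" position by position:
  Position 0: 'c' vs 'c' => same
  Position 1: 'b' vs 'c' => differ
  Position 2: 'a' vs 'd' => differ
  Position 3: 'd' vs 'a' => differ
  Position 4: 'b' vs 'b' => same
Total differences (Hamming distance): 3

3


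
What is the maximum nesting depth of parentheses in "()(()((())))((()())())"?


Input: "()(()((())))((()())())"
Tracking depth:
  Position 0 '(': depth becomes 1
  Position 1 ')': depth becomes 0
  Position 2 '(': depth becomes 1
  Position 3 '(': depth becomes 2
  Position 4 ')': depth becomes 1
  Position 5 '(': depth becomes 2
  Position 6 '(': depth becomes 3
  Position 7 '(': depth becomes 4
  Position 8 ')': depth becomes 3
  Position 9 ')': depth becomes 2
  Position 10 ')': depth becomes 1
  Position 11 ')': depth becomes 0
  Position 12 '(': depth becomes 1
  Position 13 '(': depth becomes 2
  Position 14 '(': depth becomes 3
  Position 15 ')': depth becomes 2
  Position 16 '(': depth becomes 3
  Position 17 ')': depth becomes 2
  Position 18 ')': depth becomes 1
  Position 19 '(': depth becomes 2
  Position 20 ')': depth becomes 1
  Position 21 ')': depth becomes 0
Maximum depth reached: 4

4


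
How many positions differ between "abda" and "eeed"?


Comparing "abda" and "eeed" position by position:
  Position 0: 'a' vs 'e' => DIFFER
  Position 1: 'b' vs 'e' => DIFFER
  Position 2: 'd' vs 'e' => DIFFER
  Position 3: 'a' vs 'd' => DIFFER
Positions that differ: 4

4


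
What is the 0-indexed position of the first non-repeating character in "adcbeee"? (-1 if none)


Input: adcbeee
Character frequencies:
  'a': 1
  'b': 1
  'c': 1
  'd': 1
  'e': 3
Scanning left to right for freq == 1:
  Position 0 ('a'): unique! => answer = 0

0


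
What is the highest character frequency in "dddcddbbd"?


Input: dddcddbbd
Character counts:
  'b': 2
  'c': 1
  'd': 6
Maximum frequency: 6

6


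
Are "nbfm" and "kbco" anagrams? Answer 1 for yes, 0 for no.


Strings: "nbfm", "kbco"
Sorted first:  bfmn
Sorted second: bcko
Differ at position 1: 'f' vs 'c' => not anagrams

0


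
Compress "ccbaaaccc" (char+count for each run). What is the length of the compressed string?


Input: ccbaaaccc
Runs:
  'c' x 2 => "c2"
  'b' x 1 => "b1"
  'a' x 3 => "a3"
  'c' x 3 => "c3"
Compressed: "c2b1a3c3"
Compressed length: 8

8


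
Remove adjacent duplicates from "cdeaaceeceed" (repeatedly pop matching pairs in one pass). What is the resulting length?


Input: cdeaaceeceed
Stack-based adjacent duplicate removal:
  Read 'c': push. Stack: c
  Read 'd': push. Stack: cd
  Read 'e': push. Stack: cde
  Read 'a': push. Stack: cdea
  Read 'a': matches stack top 'a' => pop. Stack: cde
  Read 'c': push. Stack: cdec
  Read 'e': push. Stack: cdece
  Read 'e': matches stack top 'e' => pop. Stack: cdec
  Read 'c': matches stack top 'c' => pop. Stack: cde
  Read 'e': matches stack top 'e' => pop. Stack: cd
  Read 'e': push. Stack: cde
  Read 'd': push. Stack: cded
Final stack: "cded" (length 4)

4


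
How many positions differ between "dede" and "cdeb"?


Comparing "dede" and "cdeb" position by position:
  Position 0: 'd' vs 'c' => DIFFER
  Position 1: 'e' vs 'd' => DIFFER
  Position 2: 'd' vs 'e' => DIFFER
  Position 3: 'e' vs 'b' => DIFFER
Positions that differ: 4

4


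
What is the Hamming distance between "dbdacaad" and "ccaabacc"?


Comparing "dbdacaad" and "ccaabacc" position by position:
  Position 0: 'd' vs 'c' => differ
  Position 1: 'b' vs 'c' => differ
  Position 2: 'd' vs 'a' => differ
  Position 3: 'a' vs 'a' => same
  Position 4: 'c' vs 'b' => differ
  Position 5: 'a' vs 'a' => same
  Position 6: 'a' vs 'c' => differ
  Position 7: 'd' vs 'c' => differ
Total differences (Hamming distance): 6

6


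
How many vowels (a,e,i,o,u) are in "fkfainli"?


Input: fkfainli
Checking each character:
  'f' at position 0: consonant
  'k' at position 1: consonant
  'f' at position 2: consonant
  'a' at position 3: vowel (running total: 1)
  'i' at position 4: vowel (running total: 2)
  'n' at position 5: consonant
  'l' at position 6: consonant
  'i' at position 7: vowel (running total: 3)
Total vowels: 3

3


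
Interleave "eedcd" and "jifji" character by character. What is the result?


Interleaving "eedcd" and "jifji":
  Position 0: 'e' from first, 'j' from second => "ej"
  Position 1: 'e' from first, 'i' from second => "ei"
  Position 2: 'd' from first, 'f' from second => "df"
  Position 3: 'c' from first, 'j' from second => "cj"
  Position 4: 'd' from first, 'i' from second => "di"
Result: ejeidfcjdi

ejeidfcjdi


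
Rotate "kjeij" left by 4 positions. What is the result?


Input: "kjeij", rotate left by 4
First 4 characters: "kjei"
Remaining characters: "j"
Concatenate remaining + first: "j" + "kjei" = "jkjei"

jkjei


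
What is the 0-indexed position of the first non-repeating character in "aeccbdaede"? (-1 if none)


Input: aeccbdaede
Character frequencies:
  'a': 2
  'b': 1
  'c': 2
  'd': 2
  'e': 3
Scanning left to right for freq == 1:
  Position 0 ('a'): freq=2, skip
  Position 1 ('e'): freq=3, skip
  Position 2 ('c'): freq=2, skip
  Position 3 ('c'): freq=2, skip
  Position 4 ('b'): unique! => answer = 4

4


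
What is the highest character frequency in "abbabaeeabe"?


Input: abbabaeeabe
Character counts:
  'a': 4
  'b': 4
  'e': 3
Maximum frequency: 4

4


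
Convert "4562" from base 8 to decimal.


Input: "4562" in base 8
Positional expansion:
  Digit '4' (value 4) x 8^3 = 2048
  Digit '5' (value 5) x 8^2 = 320
  Digit '6' (value 6) x 8^1 = 48
  Digit '2' (value 2) x 8^0 = 2
Sum = 2418

2418


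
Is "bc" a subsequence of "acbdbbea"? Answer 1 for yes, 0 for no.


Check if "bc" is a subsequence of "acbdbbea"
Greedy scan:
  Position 0 ('a'): no match needed
  Position 1 ('c'): no match needed
  Position 2 ('b'): matches sub[0] = 'b'
  Position 3 ('d'): no match needed
  Position 4 ('b'): no match needed
  Position 5 ('b'): no match needed
  Position 6 ('e'): no match needed
  Position 7 ('a'): no match needed
Only matched 1/2 characters => not a subsequence

0


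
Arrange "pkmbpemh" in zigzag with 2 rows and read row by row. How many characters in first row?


Zigzag "pkmbpemh" into 2 rows:
Placing characters:
  'p' => row 0
  'k' => row 1
  'm' => row 0
  'b' => row 1
  'p' => row 0
  'e' => row 1
  'm' => row 0
  'h' => row 1
Rows:
  Row 0: "pmpm"
  Row 1: "kbeh"
First row length: 4

4


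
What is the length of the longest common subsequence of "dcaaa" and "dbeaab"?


LCS of "dcaaa" and "dbeaab"
DP table:
           d    b    e    a    a    b
      0    0    0    0    0    0    0
  d   0    1    1    1    1    1    1
  c   0    1    1    1    1    1    1
  a   0    1    1    1    2    2    2
  a   0    1    1    1    2    3    3
  a   0    1    1    1    2    3    3
LCS length = dp[5][6] = 3

3


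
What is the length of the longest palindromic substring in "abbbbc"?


Input: "abbbbc"
Checking substrings for palindromes:
  [1:5] "bbbb" (len 4) => palindrome
  [1:4] "bbb" (len 3) => palindrome
  [2:5] "bbb" (len 3) => palindrome
  [1:3] "bb" (len 2) => palindrome
  [2:4] "bb" (len 2) => palindrome
  [3:5] "bb" (len 2) => palindrome
Longest palindromic substring: "bbbb" with length 4

4


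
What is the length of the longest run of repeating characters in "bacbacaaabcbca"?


Input: "bacbacaaabcbca"
Scanning for longest run:
  Position 1 ('a'): new char, reset run to 1
  Position 2 ('c'): new char, reset run to 1
  Position 3 ('b'): new char, reset run to 1
  Position 4 ('a'): new char, reset run to 1
  Position 5 ('c'): new char, reset run to 1
  Position 6 ('a'): new char, reset run to 1
  Position 7 ('a'): continues run of 'a', length=2
  Position 8 ('a'): continues run of 'a', length=3
  Position 9 ('b'): new char, reset run to 1
  Position 10 ('c'): new char, reset run to 1
  Position 11 ('b'): new char, reset run to 1
  Position 12 ('c'): new char, reset run to 1
  Position 13 ('a'): new char, reset run to 1
Longest run: 'a' with length 3

3


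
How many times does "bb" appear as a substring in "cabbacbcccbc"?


Searching for "bb" in "cabbacbcccbc"
Scanning each position:
  Position 0: "ca" => no
  Position 1: "ab" => no
  Position 2: "bb" => MATCH
  Position 3: "ba" => no
  Position 4: "ac" => no
  Position 5: "cb" => no
  Position 6: "bc" => no
  Position 7: "cc" => no
  Position 8: "cc" => no
  Position 9: "cb" => no
  Position 10: "bc" => no
Total occurrences: 1

1


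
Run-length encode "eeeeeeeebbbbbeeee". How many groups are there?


Input: eeeeeeeebbbbbeeee
Scanning for consecutive runs:
  Group 1: 'e' x 8 (positions 0-7)
  Group 2: 'b' x 5 (positions 8-12)
  Group 3: 'e' x 4 (positions 13-16)
Total groups: 3

3


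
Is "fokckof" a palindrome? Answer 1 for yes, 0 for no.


Input: fokckof
Reversed: fokckof
  Compare pos 0 ('f') with pos 6 ('f'): match
  Compare pos 1 ('o') with pos 5 ('o'): match
  Compare pos 2 ('k') with pos 4 ('k'): match
Result: palindrome

1


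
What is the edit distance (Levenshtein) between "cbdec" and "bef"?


Computing edit distance: "cbdec" -> "bef"
DP table:
           b    e    f
      0    1    2    3
  c   1    1    2    3
  b   2    1    2    3
  d   3    2    2    3
  e   4    3    2    3
  c   5    4    3    3
Edit distance = dp[5][3] = 3

3


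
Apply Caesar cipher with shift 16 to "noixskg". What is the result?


Caesar cipher: shift "noixskg" by 16
  'n' (pos 13) + 16 = pos 3 = 'd'
  'o' (pos 14) + 16 = pos 4 = 'e'
  'i' (pos 8) + 16 = pos 24 = 'y'
  'x' (pos 23) + 16 = pos 13 = 'n'
  's' (pos 18) + 16 = pos 8 = 'i'
  'k' (pos 10) + 16 = pos 0 = 'a'
  'g' (pos 6) + 16 = pos 22 = 'w'
Result: deyniaw

deyniaw


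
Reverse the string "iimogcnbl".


Input: iimogcnbl
Reading characters right to left:
  Position 8: 'l'
  Position 7: 'b'
  Position 6: 'n'
  Position 5: 'c'
  Position 4: 'g'
  Position 3: 'o'
  Position 2: 'm'
  Position 1: 'i'
  Position 0: 'i'
Reversed: lbncgomii

lbncgomii


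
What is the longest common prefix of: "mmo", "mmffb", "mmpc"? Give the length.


Words: mmo, mmffb, mmpc
  Position 0: all 'm' => match
  Position 1: all 'm' => match
  Position 2: ('o', 'f', 'p') => mismatch, stop
LCP = "mm" (length 2)

2


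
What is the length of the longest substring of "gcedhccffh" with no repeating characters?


Input: "gcedhccffh"
Sliding window (track last position of each char):
  Position 0 ('g'): window [0,0] length 1 -- new best
  Position 1 ('c'): window [0,1] length 2 -- new best
  Position 2 ('e'): window [0,2] length 3 -- new best
  Position 3 ('d'): window [0,3] length 4 -- new best
  Position 4 ('h'): window [0,4] length 5 -- new best
  Position 5 ('c'): repeat (last at 1), move window start to 2
  Position 5 ('c'): window [2,5] length 4
  Position 6 ('c'): repeat (last at 5), move window start to 6
  Position 6 ('c'): window [6,6] length 1
  Position 7 ('f'): window [6,7] length 2
  Position 8 ('f'): repeat (last at 7), move window start to 8
  Position 8 ('f'): window [8,8] length 1
  Position 9 ('h'): window [8,9] length 2
Longest substring with no repeats: "gcedh" with length 5

5


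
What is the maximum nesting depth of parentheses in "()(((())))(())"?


Input: "()(((())))(())"
Tracking depth:
  Position 0 '(': depth becomes 1
  Position 1 ')': depth becomes 0
  Position 2 '(': depth becomes 1
  Position 3 '(': depth becomes 2
  Position 4 '(': depth becomes 3
  Position 5 '(': depth becomes 4
  Position 6 ')': depth becomes 3
  Position 7 ')': depth becomes 2
  Position 8 ')': depth becomes 1
  Position 9 ')': depth becomes 0
  Position 10 '(': depth becomes 1
  Position 11 '(': depth becomes 2
  Position 12 ')': depth becomes 1
  Position 13 ')': depth becomes 0
Maximum depth reached: 4

4


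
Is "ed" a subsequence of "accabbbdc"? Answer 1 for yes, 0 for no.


Check if "ed" is a subsequence of "accabbbdc"
Greedy scan:
  Position 0 ('a'): no match needed
  Position 1 ('c'): no match needed
  Position 2 ('c'): no match needed
  Position 3 ('a'): no match needed
  Position 4 ('b'): no match needed
  Position 5 ('b'): no match needed
  Position 6 ('b'): no match needed
  Position 7 ('d'): no match needed
  Position 8 ('c'): no match needed
Only matched 0/2 characters => not a subsequence

0


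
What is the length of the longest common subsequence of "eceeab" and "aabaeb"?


LCS of "eceeab" and "aabaeb"
DP table:
           a    a    b    a    e    b
      0    0    0    0    0    0    0
  e   0    0    0    0    0    1    1
  c   0    0    0    0    0    1    1
  e   0    0    0    0    0    1    1
  e   0    0    0    0    0    1    1
  a   0    1    1    1    1    1    1
  b   0    1    1    2    2    2    2
LCS length = dp[6][6] = 2

2


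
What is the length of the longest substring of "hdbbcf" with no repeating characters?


Input: "hdbbcf"
Sliding window (track last position of each char):
  Position 0 ('h'): window [0,0] length 1 -- new best
  Position 1 ('d'): window [0,1] length 2 -- new best
  Position 2 ('b'): window [0,2] length 3 -- new best
  Position 3 ('b'): repeat (last at 2), move window start to 3
  Position 3 ('b'): window [3,3] length 1
  Position 4 ('c'): window [3,4] length 2
  Position 5 ('f'): window [3,5] length 3
Longest substring with no repeats: "hdb" with length 3

3


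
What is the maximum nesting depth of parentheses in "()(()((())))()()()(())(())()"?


Input: "()(()((())))()()()(())(())()"
Tracking depth:
  Position 0 '(': depth becomes 1
  Position 1 ')': depth becomes 0
  Position 2 '(': depth becomes 1
  Position 3 '(': depth becomes 2
  Position 4 ')': depth becomes 1
  Position 5 '(': depth becomes 2
  Position 6 '(': depth becomes 3
  Position 7 '(': depth becomes 4
  Position 8 ')': depth becomes 3
  Position 9 ')': depth becomes 2
  Position 10 ')': depth becomes 1
  Position 11 ')': depth becomes 0
  Position 12 '(': depth becomes 1
  Position 13 ')': depth becomes 0
  Position 14 '(': depth becomes 1
  Position 15 ')': depth becomes 0
  Position 16 '(': depth becomes 1
  Position 17 ')': depth becomes 0
  Position 18 '(': depth becomes 1
  Position 19 '(': depth becomes 2
  Position 20 ')': depth becomes 1
  Position 21 ')': depth becomes 0
  Position 22 '(': depth becomes 1
  Position 23 '(': depth becomes 2
  Position 24 ')': depth becomes 1
  Position 25 ')': depth becomes 0
  Position 26 '(': depth becomes 1
  Position 27 ')': depth becomes 0
Maximum depth reached: 4

4


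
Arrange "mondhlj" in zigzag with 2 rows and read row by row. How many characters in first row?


Zigzag "mondhlj" into 2 rows:
Placing characters:
  'm' => row 0
  'o' => row 1
  'n' => row 0
  'd' => row 1
  'h' => row 0
  'l' => row 1
  'j' => row 0
Rows:
  Row 0: "mnhj"
  Row 1: "odl"
First row length: 4

4


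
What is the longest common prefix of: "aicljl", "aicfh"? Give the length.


Words: aicljl, aicfh
  Position 0: all 'a' => match
  Position 1: all 'i' => match
  Position 2: all 'c' => match
  Position 3: ('l', 'f') => mismatch, stop
LCP = "aic" (length 3)

3


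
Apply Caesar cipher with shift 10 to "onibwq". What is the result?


Caesar cipher: shift "onibwq" by 10
  'o' (pos 14) + 10 = pos 24 = 'y'
  'n' (pos 13) + 10 = pos 23 = 'x'
  'i' (pos 8) + 10 = pos 18 = 's'
  'b' (pos 1) + 10 = pos 11 = 'l'
  'w' (pos 22) + 10 = pos 6 = 'g'
  'q' (pos 16) + 10 = pos 0 = 'a'
Result: yxslga

yxslga


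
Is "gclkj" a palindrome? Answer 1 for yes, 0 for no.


Input: gclkj
Reversed: jklcg
  Compare pos 0 ('g') with pos 4 ('j'): MISMATCH
  Compare pos 1 ('c') with pos 3 ('k'): MISMATCH
Result: not a palindrome

0


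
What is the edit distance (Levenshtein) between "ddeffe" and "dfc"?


Computing edit distance: "ddeffe" -> "dfc"
DP table:
           d    f    c
      0    1    2    3
  d   1    0    1    2
  d   2    1    1    2
  e   3    2    2    2
  f   4    3    2    3
  f   5    4    3    3
  e   6    5    4    4
Edit distance = dp[6][3] = 4

4


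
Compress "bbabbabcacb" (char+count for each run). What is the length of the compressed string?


Input: bbabbabcacb
Runs:
  'b' x 2 => "b2"
  'a' x 1 => "a1"
  'b' x 2 => "b2"
  'a' x 1 => "a1"
  'b' x 1 => "b1"
  'c' x 1 => "c1"
  'a' x 1 => "a1"
  'c' x 1 => "c1"
  'b' x 1 => "b1"
Compressed: "b2a1b2a1b1c1a1c1b1"
Compressed length: 18

18


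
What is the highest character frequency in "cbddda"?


Input: cbddda
Character counts:
  'a': 1
  'b': 1
  'c': 1
  'd': 3
Maximum frequency: 3

3


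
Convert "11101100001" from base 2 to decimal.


Input: "11101100001" in base 2
Positional expansion:
  Digit '1' (value 1) x 2^10 = 1024
  Digit '1' (value 1) x 2^9 = 512
  Digit '1' (value 1) x 2^8 = 256
  Digit '0' (value 0) x 2^7 = 0
  Digit '1' (value 1) x 2^6 = 64
  Digit '1' (value 1) x 2^5 = 32
  Digit '0' (value 0) x 2^4 = 0
  Digit '0' (value 0) x 2^3 = 0
  Digit '0' (value 0) x 2^2 = 0
  Digit '0' (value 0) x 2^1 = 0
  Digit '1' (value 1) x 2^0 = 1
Sum = 1889

1889


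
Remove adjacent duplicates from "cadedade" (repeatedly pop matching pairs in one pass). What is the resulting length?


Input: cadedade
Stack-based adjacent duplicate removal:
  Read 'c': push. Stack: c
  Read 'a': push. Stack: ca
  Read 'd': push. Stack: cad
  Read 'e': push. Stack: cade
  Read 'd': push. Stack: caded
  Read 'a': push. Stack: cadeda
  Read 'd': push. Stack: cadedad
  Read 'e': push. Stack: cadedade
Final stack: "cadedade" (length 8)

8


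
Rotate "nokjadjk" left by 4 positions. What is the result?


Input: "nokjadjk", rotate left by 4
First 4 characters: "nokj"
Remaining characters: "adjk"
Concatenate remaining + first: "adjk" + "nokj" = "adjknokj"

adjknokj


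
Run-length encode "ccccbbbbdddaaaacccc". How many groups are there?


Input: ccccbbbbdddaaaacccc
Scanning for consecutive runs:
  Group 1: 'c' x 4 (positions 0-3)
  Group 2: 'b' x 4 (positions 4-7)
  Group 3: 'd' x 3 (positions 8-10)
  Group 4: 'a' x 4 (positions 11-14)
  Group 5: 'c' x 4 (positions 15-18)
Total groups: 5

5


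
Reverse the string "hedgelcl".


Input: hedgelcl
Reading characters right to left:
  Position 7: 'l'
  Position 6: 'c'
  Position 5: 'l'
  Position 4: 'e'
  Position 3: 'g'
  Position 2: 'd'
  Position 1: 'e'
  Position 0: 'h'
Reversed: lclegdeh

lclegdeh


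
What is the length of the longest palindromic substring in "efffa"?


Input: "efffa"
Checking substrings for palindromes:
  [1:4] "fff" (len 3) => palindrome
  [1:3] "ff" (len 2) => palindrome
  [2:4] "ff" (len 2) => palindrome
Longest palindromic substring: "fff" with length 3

3


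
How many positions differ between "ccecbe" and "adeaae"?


Comparing "ccecbe" and "adeaae" position by position:
  Position 0: 'c' vs 'a' => DIFFER
  Position 1: 'c' vs 'd' => DIFFER
  Position 2: 'e' vs 'e' => same
  Position 3: 'c' vs 'a' => DIFFER
  Position 4: 'b' vs 'a' => DIFFER
  Position 5: 'e' vs 'e' => same
Positions that differ: 4

4


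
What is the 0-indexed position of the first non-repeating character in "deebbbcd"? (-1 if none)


Input: deebbbcd
Character frequencies:
  'b': 3
  'c': 1
  'd': 2
  'e': 2
Scanning left to right for freq == 1:
  Position 0 ('d'): freq=2, skip
  Position 1 ('e'): freq=2, skip
  Position 2 ('e'): freq=2, skip
  Position 3 ('b'): freq=3, skip
  Position 4 ('b'): freq=3, skip
  Position 5 ('b'): freq=3, skip
  Position 6 ('c'): unique! => answer = 6

6


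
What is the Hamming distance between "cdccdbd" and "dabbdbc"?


Comparing "cdccdbd" and "dabbdbc" position by position:
  Position 0: 'c' vs 'd' => differ
  Position 1: 'd' vs 'a' => differ
  Position 2: 'c' vs 'b' => differ
  Position 3: 'c' vs 'b' => differ
  Position 4: 'd' vs 'd' => same
  Position 5: 'b' vs 'b' => same
  Position 6: 'd' vs 'c' => differ
Total differences (Hamming distance): 5

5


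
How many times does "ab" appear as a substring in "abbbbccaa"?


Searching for "ab" in "abbbbccaa"
Scanning each position:
  Position 0: "ab" => MATCH
  Position 1: "bb" => no
  Position 2: "bb" => no
  Position 3: "bb" => no
  Position 4: "bc" => no
  Position 5: "cc" => no
  Position 6: "ca" => no
  Position 7: "aa" => no
Total occurrences: 1

1


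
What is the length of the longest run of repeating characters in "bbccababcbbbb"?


Input: "bbccababcbbbb"
Scanning for longest run:
  Position 1 ('b'): continues run of 'b', length=2
  Position 2 ('c'): new char, reset run to 1
  Position 3 ('c'): continues run of 'c', length=2
  Position 4 ('a'): new char, reset run to 1
  Position 5 ('b'): new char, reset run to 1
  Position 6 ('a'): new char, reset run to 1
  Position 7 ('b'): new char, reset run to 1
  Position 8 ('c'): new char, reset run to 1
  Position 9 ('b'): new char, reset run to 1
  Position 10 ('b'): continues run of 'b', length=2
  Position 11 ('b'): continues run of 'b', length=3
  Position 12 ('b'): continues run of 'b', length=4
Longest run: 'b' with length 4

4


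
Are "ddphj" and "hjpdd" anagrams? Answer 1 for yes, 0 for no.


Strings: "ddphj", "hjpdd"
Sorted first:  ddhjp
Sorted second: ddhjp
Sorted forms match => anagrams

1


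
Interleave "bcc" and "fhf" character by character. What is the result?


Interleaving "bcc" and "fhf":
  Position 0: 'b' from first, 'f' from second => "bf"
  Position 1: 'c' from first, 'h' from second => "ch"
  Position 2: 'c' from first, 'f' from second => "cf"
Result: bfchcf

bfchcf


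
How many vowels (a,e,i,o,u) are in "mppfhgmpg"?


Input: mppfhgmpg
Checking each character:
  'm' at position 0: consonant
  'p' at position 1: consonant
  'p' at position 2: consonant
  'f' at position 3: consonant
  'h' at position 4: consonant
  'g' at position 5: consonant
  'm' at position 6: consonant
  'p' at position 7: consonant
  'g' at position 8: consonant
Total vowels: 0

0


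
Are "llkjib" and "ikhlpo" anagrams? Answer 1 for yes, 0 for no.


Strings: "llkjib", "ikhlpo"
Sorted first:  bijkll
Sorted second: hiklop
Differ at position 0: 'b' vs 'h' => not anagrams

0


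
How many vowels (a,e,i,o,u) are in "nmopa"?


Input: nmopa
Checking each character:
  'n' at position 0: consonant
  'm' at position 1: consonant
  'o' at position 2: vowel (running total: 1)
  'p' at position 3: consonant
  'a' at position 4: vowel (running total: 2)
Total vowels: 2

2


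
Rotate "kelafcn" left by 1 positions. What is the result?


Input: "kelafcn", rotate left by 1
First 1 characters: "k"
Remaining characters: "elafcn"
Concatenate remaining + first: "elafcn" + "k" = "elafcnk"

elafcnk


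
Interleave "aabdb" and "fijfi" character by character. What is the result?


Interleaving "aabdb" and "fijfi":
  Position 0: 'a' from first, 'f' from second => "af"
  Position 1: 'a' from first, 'i' from second => "ai"
  Position 2: 'b' from first, 'j' from second => "bj"
  Position 3: 'd' from first, 'f' from second => "df"
  Position 4: 'b' from first, 'i' from second => "bi"
Result: afaibjdfbi

afaibjdfbi


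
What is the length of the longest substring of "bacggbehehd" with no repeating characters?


Input: "bacggbehehd"
Sliding window (track last position of each char):
  Position 0 ('b'): window [0,0] length 1 -- new best
  Position 1 ('a'): window [0,1] length 2 -- new best
  Position 2 ('c'): window [0,2] length 3 -- new best
  Position 3 ('g'): window [0,3] length 4 -- new best
  Position 4 ('g'): repeat (last at 3), move window start to 4
  Position 4 ('g'): window [4,4] length 1
  Position 5 ('b'): window [4,5] length 2
  Position 6 ('e'): window [4,6] length 3
  Position 7 ('h'): window [4,7] length 4
  Position 8 ('e'): repeat (last at 6), move window start to 7
  Position 8 ('e'): window [7,8] length 2
  Position 9 ('h'): repeat (last at 7), move window start to 8
  Position 9 ('h'): window [8,9] length 2
  Position 10 ('d'): window [8,10] length 3
Longest substring with no repeats: "bacg" with length 4

4


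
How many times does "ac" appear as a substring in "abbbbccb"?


Searching for "ac" in "abbbbccb"
Scanning each position:
  Position 0: "ab" => no
  Position 1: "bb" => no
  Position 2: "bb" => no
  Position 3: "bb" => no
  Position 4: "bc" => no
  Position 5: "cc" => no
  Position 6: "cb" => no
Total occurrences: 0

0


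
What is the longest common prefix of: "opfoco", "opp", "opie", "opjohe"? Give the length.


Words: opfoco, opp, opie, opjohe
  Position 0: all 'o' => match
  Position 1: all 'p' => match
  Position 2: ('f', 'p', 'i', 'j') => mismatch, stop
LCP = "op" (length 2)

2


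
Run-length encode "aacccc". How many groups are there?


Input: aacccc
Scanning for consecutive runs:
  Group 1: 'a' x 2 (positions 0-1)
  Group 2: 'c' x 4 (positions 2-5)
Total groups: 2

2


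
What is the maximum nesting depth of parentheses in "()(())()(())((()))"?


Input: "()(())()(())((()))"
Tracking depth:
  Position 0 '(': depth becomes 1
  Position 1 ')': depth becomes 0
  Position 2 '(': depth becomes 1
  Position 3 '(': depth becomes 2
  Position 4 ')': depth becomes 1
  Position 5 ')': depth becomes 0
  Position 6 '(': depth becomes 1
  Position 7 ')': depth becomes 0
  Position 8 '(': depth becomes 1
  Position 9 '(': depth becomes 2
  Position 10 ')': depth becomes 1
  Position 11 ')': depth becomes 0
  Position 12 '(': depth becomes 1
  Position 13 '(': depth becomes 2
  Position 14 '(': depth becomes 3
  Position 15 ')': depth becomes 2
  Position 16 ')': depth becomes 1
  Position 17 ')': depth becomes 0
Maximum depth reached: 3

3


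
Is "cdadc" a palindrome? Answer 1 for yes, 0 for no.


Input: cdadc
Reversed: cdadc
  Compare pos 0 ('c') with pos 4 ('c'): match
  Compare pos 1 ('d') with pos 3 ('d'): match
Result: palindrome

1


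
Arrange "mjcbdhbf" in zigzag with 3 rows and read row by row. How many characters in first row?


Zigzag "mjcbdhbf" into 3 rows:
Placing characters:
  'm' => row 0
  'j' => row 1
  'c' => row 2
  'b' => row 1
  'd' => row 0
  'h' => row 1
  'b' => row 2
  'f' => row 1
Rows:
  Row 0: "md"
  Row 1: "jbhf"
  Row 2: "cb"
First row length: 2

2


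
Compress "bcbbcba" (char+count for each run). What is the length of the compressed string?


Input: bcbbcba
Runs:
  'b' x 1 => "b1"
  'c' x 1 => "c1"
  'b' x 2 => "b2"
  'c' x 1 => "c1"
  'b' x 1 => "b1"
  'a' x 1 => "a1"
Compressed: "b1c1b2c1b1a1"
Compressed length: 12

12


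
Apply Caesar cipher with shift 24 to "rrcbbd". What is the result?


Caesar cipher: shift "rrcbbd" by 24
  'r' (pos 17) + 24 = pos 15 = 'p'
  'r' (pos 17) + 24 = pos 15 = 'p'
  'c' (pos 2) + 24 = pos 0 = 'a'
  'b' (pos 1) + 24 = pos 25 = 'z'
  'b' (pos 1) + 24 = pos 25 = 'z'
  'd' (pos 3) + 24 = pos 1 = 'b'
Result: ppazzb

ppazzb


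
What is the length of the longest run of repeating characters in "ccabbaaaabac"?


Input: "ccabbaaaabac"
Scanning for longest run:
  Position 1 ('c'): continues run of 'c', length=2
  Position 2 ('a'): new char, reset run to 1
  Position 3 ('b'): new char, reset run to 1
  Position 4 ('b'): continues run of 'b', length=2
  Position 5 ('a'): new char, reset run to 1
  Position 6 ('a'): continues run of 'a', length=2
  Position 7 ('a'): continues run of 'a', length=3
  Position 8 ('a'): continues run of 'a', length=4
  Position 9 ('b'): new char, reset run to 1
  Position 10 ('a'): new char, reset run to 1
  Position 11 ('c'): new char, reset run to 1
Longest run: 'a' with length 4

4


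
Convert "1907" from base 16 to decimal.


Input: "1907" in base 16
Positional expansion:
  Digit '1' (value 1) x 16^3 = 4096
  Digit '9' (value 9) x 16^2 = 2304
  Digit '0' (value 0) x 16^1 = 0
  Digit '7' (value 7) x 16^0 = 7
Sum = 6407

6407


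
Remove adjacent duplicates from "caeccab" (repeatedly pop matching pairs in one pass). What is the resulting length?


Input: caeccab
Stack-based adjacent duplicate removal:
  Read 'c': push. Stack: c
  Read 'a': push. Stack: ca
  Read 'e': push. Stack: cae
  Read 'c': push. Stack: caec
  Read 'c': matches stack top 'c' => pop. Stack: cae
  Read 'a': push. Stack: caea
  Read 'b': push. Stack: caeab
Final stack: "caeab" (length 5)

5


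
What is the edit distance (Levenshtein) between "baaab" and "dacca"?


Computing edit distance: "baaab" -> "dacca"
DP table:
           d    a    c    c    a
      0    1    2    3    4    5
  b   1    1    2    3    4    5
  a   2    2    1    2    3    4
  a   3    3    2    2    3    3
  a   4    4    3    3    3    3
  b   5    5    4    4    4    4
Edit distance = dp[5][5] = 4

4


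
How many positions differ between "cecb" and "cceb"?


Comparing "cecb" and "cceb" position by position:
  Position 0: 'c' vs 'c' => same
  Position 1: 'e' vs 'c' => DIFFER
  Position 2: 'c' vs 'e' => DIFFER
  Position 3: 'b' vs 'b' => same
Positions that differ: 2

2


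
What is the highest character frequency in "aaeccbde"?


Input: aaeccbde
Character counts:
  'a': 2
  'b': 1
  'c': 2
  'd': 1
  'e': 2
Maximum frequency: 2

2


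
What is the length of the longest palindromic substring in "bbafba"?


Input: "bbafba"
Checking substrings for palindromes:
  [0:2] "bb" (len 2) => palindrome
Longest palindromic substring: "bb" with length 2

2


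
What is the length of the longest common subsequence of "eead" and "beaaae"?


LCS of "eead" and "beaaae"
DP table:
           b    e    a    a    a    e
      0    0    0    0    0    0    0
  e   0    0    1    1    1    1    1
  e   0    0    1    1    1    1    2
  a   0    0    1    2    2    2    2
  d   0    0    1    2    2    2    2
LCS length = dp[4][6] = 2

2


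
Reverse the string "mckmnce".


Input: mckmnce
Reading characters right to left:
  Position 6: 'e'
  Position 5: 'c'
  Position 4: 'n'
  Position 3: 'm'
  Position 2: 'k'
  Position 1: 'c'
  Position 0: 'm'
Reversed: ecnmkcm

ecnmkcm


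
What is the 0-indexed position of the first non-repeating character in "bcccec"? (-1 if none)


Input: bcccec
Character frequencies:
  'b': 1
  'c': 4
  'e': 1
Scanning left to right for freq == 1:
  Position 0 ('b'): unique! => answer = 0

0


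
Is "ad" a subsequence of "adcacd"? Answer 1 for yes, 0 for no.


Check if "ad" is a subsequence of "adcacd"
Greedy scan:
  Position 0 ('a'): matches sub[0] = 'a'
  Position 1 ('d'): matches sub[1] = 'd'
  Position 2 ('c'): no match needed
  Position 3 ('a'): no match needed
  Position 4 ('c'): no match needed
  Position 5 ('d'): no match needed
All 2 characters matched => is a subsequence

1


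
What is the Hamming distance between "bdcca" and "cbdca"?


Comparing "bdcca" and "cbdca" position by position:
  Position 0: 'b' vs 'c' => differ
  Position 1: 'd' vs 'b' => differ
  Position 2: 'c' vs 'd' => differ
  Position 3: 'c' vs 'c' => same
  Position 4: 'a' vs 'a' => same
Total differences (Hamming distance): 3

3


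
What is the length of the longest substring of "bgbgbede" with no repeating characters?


Input: "bgbgbede"
Sliding window (track last position of each char):
  Position 0 ('b'): window [0,0] length 1 -- new best
  Position 1 ('g'): window [0,1] length 2 -- new best
  Position 2 ('b'): repeat (last at 0), move window start to 1
  Position 2 ('b'): window [1,2] length 2
  Position 3 ('g'): repeat (last at 1), move window start to 2
  Position 3 ('g'): window [2,3] length 2
  Position 4 ('b'): repeat (last at 2), move window start to 3
  Position 4 ('b'): window [3,4] length 2
  Position 5 ('e'): window [3,5] length 3 -- new best
  Position 6 ('d'): window [3,6] length 4 -- new best
  Position 7 ('e'): repeat (last at 5), move window start to 6
  Position 7 ('e'): window [6,7] length 2
Longest substring with no repeats: "gbed" with length 4

4


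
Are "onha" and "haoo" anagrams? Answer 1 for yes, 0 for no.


Strings: "onha", "haoo"
Sorted first:  ahno
Sorted second: ahoo
Differ at position 2: 'n' vs 'o' => not anagrams

0


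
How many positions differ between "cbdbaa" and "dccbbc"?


Comparing "cbdbaa" and "dccbbc" position by position:
  Position 0: 'c' vs 'd' => DIFFER
  Position 1: 'b' vs 'c' => DIFFER
  Position 2: 'd' vs 'c' => DIFFER
  Position 3: 'b' vs 'b' => same
  Position 4: 'a' vs 'b' => DIFFER
  Position 5: 'a' vs 'c' => DIFFER
Positions that differ: 5

5


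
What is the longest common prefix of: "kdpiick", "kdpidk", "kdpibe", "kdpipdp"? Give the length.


Words: kdpiick, kdpidk, kdpibe, kdpipdp
  Position 0: all 'k' => match
  Position 1: all 'd' => match
  Position 2: all 'p' => match
  Position 3: all 'i' => match
  Position 4: ('i', 'd', 'b', 'p') => mismatch, stop
LCP = "kdpi" (length 4)

4


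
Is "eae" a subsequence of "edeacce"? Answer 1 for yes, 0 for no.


Check if "eae" is a subsequence of "edeacce"
Greedy scan:
  Position 0 ('e'): matches sub[0] = 'e'
  Position 1 ('d'): no match needed
  Position 2 ('e'): no match needed
  Position 3 ('a'): matches sub[1] = 'a'
  Position 4 ('c'): no match needed
  Position 5 ('c'): no match needed
  Position 6 ('e'): matches sub[2] = 'e'
All 3 characters matched => is a subsequence

1


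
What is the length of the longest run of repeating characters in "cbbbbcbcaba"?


Input: "cbbbbcbcaba"
Scanning for longest run:
  Position 1 ('b'): new char, reset run to 1
  Position 2 ('b'): continues run of 'b', length=2
  Position 3 ('b'): continues run of 'b', length=3
  Position 4 ('b'): continues run of 'b', length=4
  Position 5 ('c'): new char, reset run to 1
  Position 6 ('b'): new char, reset run to 1
  Position 7 ('c'): new char, reset run to 1
  Position 8 ('a'): new char, reset run to 1
  Position 9 ('b'): new char, reset run to 1
  Position 10 ('a'): new char, reset run to 1
Longest run: 'b' with length 4

4


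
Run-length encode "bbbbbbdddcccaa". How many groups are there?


Input: bbbbbbdddcccaa
Scanning for consecutive runs:
  Group 1: 'b' x 6 (positions 0-5)
  Group 2: 'd' x 3 (positions 6-8)
  Group 3: 'c' x 3 (positions 9-11)
  Group 4: 'a' x 2 (positions 12-13)
Total groups: 4

4
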